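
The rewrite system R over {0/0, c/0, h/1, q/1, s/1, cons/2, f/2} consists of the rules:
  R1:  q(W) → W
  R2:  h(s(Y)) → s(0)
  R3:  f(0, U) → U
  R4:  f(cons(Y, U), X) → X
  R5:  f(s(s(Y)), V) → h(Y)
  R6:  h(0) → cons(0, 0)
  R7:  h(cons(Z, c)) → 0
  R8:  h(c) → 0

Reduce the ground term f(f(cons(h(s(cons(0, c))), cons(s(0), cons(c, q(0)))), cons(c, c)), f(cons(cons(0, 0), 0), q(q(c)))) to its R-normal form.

1. f(f(cons(h(s(cons(0, c))), cons(s(0), cons(c, q(0)))), cons(c, c)), f(cons(cons(0, 0), 0), q(q(c))))  →  f(cons(c, c), f(cons(cons(0, 0), 0), q(q(c))))   [R4 at 1]
2. f(cons(c, c), f(cons(cons(0, 0), 0), q(q(c))))  →  f(cons(cons(0, 0), 0), q(q(c)))   [R4 at ε]
3. f(cons(cons(0, 0), 0), q(q(c)))  →  q(q(c))   [R4 at ε]
4. q(q(c))  →  q(c)   [R1 at ε]
5. q(c)  →  c   [R1 at ε]

c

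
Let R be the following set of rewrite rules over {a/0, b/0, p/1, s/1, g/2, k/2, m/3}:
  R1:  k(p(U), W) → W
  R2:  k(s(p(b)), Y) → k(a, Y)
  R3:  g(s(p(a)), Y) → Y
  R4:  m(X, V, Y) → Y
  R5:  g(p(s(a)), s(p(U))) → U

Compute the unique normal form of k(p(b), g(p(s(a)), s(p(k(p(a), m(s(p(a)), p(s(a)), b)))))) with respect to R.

b

1. k(p(b), g(p(s(a)), s(p(k(p(a), m(s(p(a)), p(s(a)), b))))))  →  g(p(s(a)), s(p(k(p(a), m(s(p(a)), p(s(a)), b)))))   [R1 at ε]
2. g(p(s(a)), s(p(k(p(a), m(s(p(a)), p(s(a)), b)))))  →  k(p(a), m(s(p(a)), p(s(a)), b))   [R5 at ε]
3. k(p(a), m(s(p(a)), p(s(a)), b))  →  m(s(p(a)), p(s(a)), b)   [R1 at ε]
4. m(s(p(a)), p(s(a)), b)  →  b   [R4 at ε]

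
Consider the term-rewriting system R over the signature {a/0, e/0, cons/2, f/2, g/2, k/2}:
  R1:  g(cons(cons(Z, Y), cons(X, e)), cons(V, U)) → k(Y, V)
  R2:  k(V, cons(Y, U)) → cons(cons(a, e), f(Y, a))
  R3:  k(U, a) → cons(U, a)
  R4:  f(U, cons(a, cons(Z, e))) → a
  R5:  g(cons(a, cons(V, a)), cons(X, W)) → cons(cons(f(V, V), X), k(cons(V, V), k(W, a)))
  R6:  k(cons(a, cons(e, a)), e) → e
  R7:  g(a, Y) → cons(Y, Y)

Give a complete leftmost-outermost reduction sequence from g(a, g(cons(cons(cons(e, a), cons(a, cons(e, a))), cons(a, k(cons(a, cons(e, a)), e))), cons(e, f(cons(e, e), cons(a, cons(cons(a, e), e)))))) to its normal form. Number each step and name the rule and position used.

cons(e, e)

1. g(a, g(cons(cons(cons(e, a), cons(a, cons(e, a))), cons(a, k(cons(a, cons(e, a)), e))), cons(e, f(cons(e, e), cons(a, cons(cons(a, e), e))))))  →  cons(g(cons(cons(cons(e, a), cons(a, cons(e, a))), cons(a, k(cons(a, cons(e, a)), e))), cons(e, f(cons(e, e), cons(a, cons(cons(a, e), e))))), g(cons(cons(cons(e, a), cons(a, cons(e, a))), cons(a, k(cons(a, cons(e, a)), e))), cons(e, f(cons(e, e), cons(a, cons(cons(a, e), e))))))   [R7 at ε]
2. cons(g(cons(cons(cons(e, a), cons(a, cons(e, a))), cons(a, k(cons(a, cons(e, a)), e))), cons(e, f(cons(e, e), cons(a, cons(cons(a, e), e))))), g(cons(cons(cons(e, a), cons(a, cons(e, a))), cons(a, k(cons(a, cons(e, a)), e))), cons(e, f(cons(e, e), cons(a, cons(cons(a, e), e))))))  →  cons(g(cons(cons(cons(e, a), cons(a, cons(e, a))), cons(a, e)), cons(e, f(cons(e, e), cons(a, cons(cons(a, e), e))))), g(cons(cons(cons(e, a), cons(a, cons(e, a))), cons(a, k(cons(a, cons(e, a)), e))), cons(e, f(cons(e, e), cons(a, cons(cons(a, e), e))))))   [R6 at 1.1.2.2]
3. cons(g(cons(cons(cons(e, a), cons(a, cons(e, a))), cons(a, e)), cons(e, f(cons(e, e), cons(a, cons(cons(a, e), e))))), g(cons(cons(cons(e, a), cons(a, cons(e, a))), cons(a, k(cons(a, cons(e, a)), e))), cons(e, f(cons(e, e), cons(a, cons(cons(a, e), e))))))  →  cons(k(cons(a, cons(e, a)), e), g(cons(cons(cons(e, a), cons(a, cons(e, a))), cons(a, k(cons(a, cons(e, a)), e))), cons(e, f(cons(e, e), cons(a, cons(cons(a, e), e))))))   [R1 at 1]
4. cons(k(cons(a, cons(e, a)), e), g(cons(cons(cons(e, a), cons(a, cons(e, a))), cons(a, k(cons(a, cons(e, a)), e))), cons(e, f(cons(e, e), cons(a, cons(cons(a, e), e))))))  →  cons(e, g(cons(cons(cons(e, a), cons(a, cons(e, a))), cons(a, k(cons(a, cons(e, a)), e))), cons(e, f(cons(e, e), cons(a, cons(cons(a, e), e))))))   [R6 at 1]
5. cons(e, g(cons(cons(cons(e, a), cons(a, cons(e, a))), cons(a, k(cons(a, cons(e, a)), e))), cons(e, f(cons(e, e), cons(a, cons(cons(a, e), e))))))  →  cons(e, g(cons(cons(cons(e, a), cons(a, cons(e, a))), cons(a, e)), cons(e, f(cons(e, e), cons(a, cons(cons(a, e), e))))))   [R6 at 2.1.2.2]
6. cons(e, g(cons(cons(cons(e, a), cons(a, cons(e, a))), cons(a, e)), cons(e, f(cons(e, e), cons(a, cons(cons(a, e), e))))))  →  cons(e, k(cons(a, cons(e, a)), e))   [R1 at 2]
7. cons(e, k(cons(a, cons(e, a)), e))  →  cons(e, e)   [R6 at 2]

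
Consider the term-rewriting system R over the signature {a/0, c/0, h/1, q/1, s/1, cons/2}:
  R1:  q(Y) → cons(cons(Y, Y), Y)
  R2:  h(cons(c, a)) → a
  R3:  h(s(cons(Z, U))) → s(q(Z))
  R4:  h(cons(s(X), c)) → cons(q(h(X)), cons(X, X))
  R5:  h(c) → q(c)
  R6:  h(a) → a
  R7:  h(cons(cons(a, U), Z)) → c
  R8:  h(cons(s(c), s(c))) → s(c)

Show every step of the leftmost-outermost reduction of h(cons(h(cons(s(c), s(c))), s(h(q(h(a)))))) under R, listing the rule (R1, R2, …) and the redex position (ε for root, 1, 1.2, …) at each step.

s(c)

1. h(cons(h(cons(s(c), s(c))), s(h(q(h(a))))))  →  h(cons(s(c), s(h(q(h(a))))))   [R8 at 1.1]
2. h(cons(s(c), s(h(q(h(a))))))  →  h(cons(s(c), s(h(cons(cons(h(a), h(a)), h(a))))))   [R1 at 1.2.1.1]
3. h(cons(s(c), s(h(cons(cons(h(a), h(a)), h(a))))))  →  h(cons(s(c), s(h(cons(cons(a, h(a)), h(a))))))   [R6 at 1.2.1.1.1.1]
4. h(cons(s(c), s(h(cons(cons(a, h(a)), h(a))))))  →  h(cons(s(c), s(c)))   [R7 at 1.2.1]
5. h(cons(s(c), s(c)))  →  s(c)   [R8 at ε]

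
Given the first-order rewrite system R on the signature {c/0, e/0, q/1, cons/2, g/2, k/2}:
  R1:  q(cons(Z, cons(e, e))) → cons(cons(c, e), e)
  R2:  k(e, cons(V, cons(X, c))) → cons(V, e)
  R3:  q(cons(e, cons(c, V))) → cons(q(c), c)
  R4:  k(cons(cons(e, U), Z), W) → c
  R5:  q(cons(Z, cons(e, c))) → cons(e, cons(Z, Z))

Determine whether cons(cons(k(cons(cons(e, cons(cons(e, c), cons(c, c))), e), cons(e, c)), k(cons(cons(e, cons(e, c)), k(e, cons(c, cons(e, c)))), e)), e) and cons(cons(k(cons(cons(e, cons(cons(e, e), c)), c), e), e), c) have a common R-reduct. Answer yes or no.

Reduce t₁ = cons(cons(k(cons(cons(e, cons(cons(e, c), cons(c, c))), e), cons(e, c)), k(cons(cons(e, cons(e, c)), k(e, cons(c, cons(e, c)))), e)), e):
1. cons(cons(k(cons(cons(e, cons(cons(e, c), cons(c, c))), e), cons(e, c)), k(cons(cons(e, cons(e, c)), k(e, cons(c, cons(e, c)))), e)), e)  →  cons(cons(c, k(cons(cons(e, cons(e, c)), k(e, cons(c, cons(e, c)))), e)), e)   [R4 at 1.1]
2. cons(cons(c, k(cons(cons(e, cons(e, c)), k(e, cons(c, cons(e, c)))), e)), e)  →  cons(cons(c, c), e)   [R4 at 1.2]

Reduce t₂ = cons(cons(k(cons(cons(e, cons(cons(e, e), c)), c), e), e), c):
1. cons(cons(k(cons(cons(e, cons(cons(e, e), c)), c), e), e), c)  →  cons(cons(c, e), c)   [R4 at 1.1]

no — NF(t₁) = cons(cons(c, c), e), NF(t₂) = cons(cons(c, e), c)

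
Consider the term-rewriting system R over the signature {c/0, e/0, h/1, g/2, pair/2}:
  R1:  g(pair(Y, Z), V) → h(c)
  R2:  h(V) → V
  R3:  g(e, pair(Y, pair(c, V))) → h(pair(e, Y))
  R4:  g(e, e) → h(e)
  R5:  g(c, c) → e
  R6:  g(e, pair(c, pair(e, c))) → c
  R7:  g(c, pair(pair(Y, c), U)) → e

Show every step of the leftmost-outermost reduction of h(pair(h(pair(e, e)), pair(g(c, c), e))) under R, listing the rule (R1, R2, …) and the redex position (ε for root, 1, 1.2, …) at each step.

1. h(pair(h(pair(e, e)), pair(g(c, c), e)))  →  pair(h(pair(e, e)), pair(g(c, c), e))   [R2 at ε]
2. pair(h(pair(e, e)), pair(g(c, c), e))  →  pair(pair(e, e), pair(g(c, c), e))   [R2 at 1]
3. pair(pair(e, e), pair(g(c, c), e))  →  pair(pair(e, e), pair(e, e))   [R5 at 2.1]

pair(pair(e, e), pair(e, e))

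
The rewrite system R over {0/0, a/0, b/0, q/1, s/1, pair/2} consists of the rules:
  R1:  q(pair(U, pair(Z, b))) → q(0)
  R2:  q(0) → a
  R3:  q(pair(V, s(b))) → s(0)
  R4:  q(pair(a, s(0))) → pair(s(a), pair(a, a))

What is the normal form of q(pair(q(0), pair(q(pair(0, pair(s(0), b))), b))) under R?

1. q(pair(q(0), pair(q(pair(0, pair(s(0), b))), b)))  →  q(0)   [R1 at ε]
2. q(0)  →  a   [R2 at ε]

a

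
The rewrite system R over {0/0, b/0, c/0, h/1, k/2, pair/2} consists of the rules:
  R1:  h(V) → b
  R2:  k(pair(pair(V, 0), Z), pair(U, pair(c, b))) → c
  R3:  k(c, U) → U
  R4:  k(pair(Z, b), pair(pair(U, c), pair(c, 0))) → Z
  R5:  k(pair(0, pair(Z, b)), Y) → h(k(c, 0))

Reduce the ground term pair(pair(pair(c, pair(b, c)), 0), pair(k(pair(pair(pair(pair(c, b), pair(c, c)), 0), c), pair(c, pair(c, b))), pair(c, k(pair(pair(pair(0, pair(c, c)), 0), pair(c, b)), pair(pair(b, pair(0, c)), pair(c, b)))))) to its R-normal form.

1. pair(pair(pair(c, pair(b, c)), 0), pair(k(pair(pair(pair(pair(c, b), pair(c, c)), 0), c), pair(c, pair(c, b))), pair(c, k(pair(pair(pair(0, pair(c, c)), 0), pair(c, b)), pair(pair(b, pair(0, c)), pair(c, b))))))  →  pair(pair(pair(c, pair(b, c)), 0), pair(c, pair(c, k(pair(pair(pair(0, pair(c, c)), 0), pair(c, b)), pair(pair(b, pair(0, c)), pair(c, b))))))   [R2 at 2.1]
2. pair(pair(pair(c, pair(b, c)), 0), pair(c, pair(c, k(pair(pair(pair(0, pair(c, c)), 0), pair(c, b)), pair(pair(b, pair(0, c)), pair(c, b))))))  →  pair(pair(pair(c, pair(b, c)), 0), pair(c, pair(c, c)))   [R2 at 2.2.2]

pair(pair(pair(c, pair(b, c)), 0), pair(c, pair(c, c)))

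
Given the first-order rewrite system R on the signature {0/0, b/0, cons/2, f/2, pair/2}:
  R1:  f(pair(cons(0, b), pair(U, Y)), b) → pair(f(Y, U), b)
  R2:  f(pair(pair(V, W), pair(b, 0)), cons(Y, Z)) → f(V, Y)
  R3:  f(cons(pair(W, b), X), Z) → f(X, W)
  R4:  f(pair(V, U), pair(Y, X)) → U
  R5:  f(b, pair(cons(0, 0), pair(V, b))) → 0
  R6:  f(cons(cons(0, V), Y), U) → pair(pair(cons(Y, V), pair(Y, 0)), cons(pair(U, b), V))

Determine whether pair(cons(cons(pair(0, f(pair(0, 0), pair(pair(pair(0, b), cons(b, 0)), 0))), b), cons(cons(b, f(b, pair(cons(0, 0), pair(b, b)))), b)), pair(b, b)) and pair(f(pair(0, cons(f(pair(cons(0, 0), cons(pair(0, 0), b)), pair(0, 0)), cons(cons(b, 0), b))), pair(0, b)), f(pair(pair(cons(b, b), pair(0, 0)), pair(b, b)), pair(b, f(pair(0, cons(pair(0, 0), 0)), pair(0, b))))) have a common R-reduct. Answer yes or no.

yes — NF(t₁) = pair(cons(cons(pair(0, 0), b), cons(cons(b, 0), b)), pair(b, b)), NF(t₂) = pair(cons(cons(pair(0, 0), b), cons(cons(b, 0), b)), pair(b, b))

Reduce t₁ = pair(cons(cons(pair(0, f(pair(0, 0), pair(pair(pair(0, b), cons(b, 0)), 0))), b), cons(cons(b, f(b, pair(cons(0, 0), pair(b, b)))), b)), pair(b, b)):
1. pair(cons(cons(pair(0, f(pair(0, 0), pair(pair(pair(0, b), cons(b, 0)), 0))), b), cons(cons(b, f(b, pair(cons(0, 0), pair(b, b)))), b)), pair(b, b))  →  pair(cons(cons(pair(0, 0), b), cons(cons(b, f(b, pair(cons(0, 0), pair(b, b)))), b)), pair(b, b))   [R4 at 1.1.1.2]
2. pair(cons(cons(pair(0, 0), b), cons(cons(b, f(b, pair(cons(0, 0), pair(b, b)))), b)), pair(b, b))  →  pair(cons(cons(pair(0, 0), b), cons(cons(b, 0), b)), pair(b, b))   [R5 at 1.2.1.2]

Reduce t₂ = pair(f(pair(0, cons(f(pair(cons(0, 0), cons(pair(0, 0), b)), pair(0, 0)), cons(cons(b, 0), b))), pair(0, b)), f(pair(pair(cons(b, b), pair(0, 0)), pair(b, b)), pair(b, f(pair(0, cons(pair(0, 0), 0)), pair(0, b))))):
1. pair(f(pair(0, cons(f(pair(cons(0, 0), cons(pair(0, 0), b)), pair(0, 0)), cons(cons(b, 0), b))), pair(0, b)), f(pair(pair(cons(b, b), pair(0, 0)), pair(b, b)), pair(b, f(pair(0, cons(pair(0, 0), 0)), pair(0, b)))))  →  pair(cons(f(pair(cons(0, 0), cons(pair(0, 0), b)), pair(0, 0)), cons(cons(b, 0), b)), f(pair(pair(cons(b, b), pair(0, 0)), pair(b, b)), pair(b, f(pair(0, cons(pair(0, 0), 0)), pair(0, b)))))   [R4 at 1]
2. pair(cons(f(pair(cons(0, 0), cons(pair(0, 0), b)), pair(0, 0)), cons(cons(b, 0), b)), f(pair(pair(cons(b, b), pair(0, 0)), pair(b, b)), pair(b, f(pair(0, cons(pair(0, 0), 0)), pair(0, b)))))  →  pair(cons(cons(pair(0, 0), b), cons(cons(b, 0), b)), f(pair(pair(cons(b, b), pair(0, 0)), pair(b, b)), pair(b, f(pair(0, cons(pair(0, 0), 0)), pair(0, b)))))   [R4 at 1.1]
3. pair(cons(cons(pair(0, 0), b), cons(cons(b, 0), b)), f(pair(pair(cons(b, b), pair(0, 0)), pair(b, b)), pair(b, f(pair(0, cons(pair(0, 0), 0)), pair(0, b)))))  →  pair(cons(cons(pair(0, 0), b), cons(cons(b, 0), b)), pair(b, b))   [R4 at 2]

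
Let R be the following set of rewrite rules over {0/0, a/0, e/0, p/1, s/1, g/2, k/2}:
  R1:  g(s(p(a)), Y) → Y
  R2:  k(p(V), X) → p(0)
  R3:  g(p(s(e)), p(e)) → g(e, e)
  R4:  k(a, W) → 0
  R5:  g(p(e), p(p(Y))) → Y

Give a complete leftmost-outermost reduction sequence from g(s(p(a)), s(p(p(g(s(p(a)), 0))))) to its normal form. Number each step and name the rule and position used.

s(p(p(0)))

1. g(s(p(a)), s(p(p(g(s(p(a)), 0)))))  →  s(p(p(g(s(p(a)), 0))))   [R1 at ε]
2. s(p(p(g(s(p(a)), 0))))  →  s(p(p(0)))   [R1 at 1.1.1]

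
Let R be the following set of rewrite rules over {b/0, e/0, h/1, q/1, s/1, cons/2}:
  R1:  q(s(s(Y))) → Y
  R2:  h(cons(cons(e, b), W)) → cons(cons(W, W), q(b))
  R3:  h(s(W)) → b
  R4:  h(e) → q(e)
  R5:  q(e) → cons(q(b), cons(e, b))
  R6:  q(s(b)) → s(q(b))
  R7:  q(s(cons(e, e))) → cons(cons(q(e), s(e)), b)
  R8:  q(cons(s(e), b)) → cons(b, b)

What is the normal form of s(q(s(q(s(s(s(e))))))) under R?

1. s(q(s(q(s(s(s(e)))))))  →  s(q(s(s(e))))   [R1 at 1.1.1]
2. s(q(s(s(e))))  →  s(e)   [R1 at 1]

s(e)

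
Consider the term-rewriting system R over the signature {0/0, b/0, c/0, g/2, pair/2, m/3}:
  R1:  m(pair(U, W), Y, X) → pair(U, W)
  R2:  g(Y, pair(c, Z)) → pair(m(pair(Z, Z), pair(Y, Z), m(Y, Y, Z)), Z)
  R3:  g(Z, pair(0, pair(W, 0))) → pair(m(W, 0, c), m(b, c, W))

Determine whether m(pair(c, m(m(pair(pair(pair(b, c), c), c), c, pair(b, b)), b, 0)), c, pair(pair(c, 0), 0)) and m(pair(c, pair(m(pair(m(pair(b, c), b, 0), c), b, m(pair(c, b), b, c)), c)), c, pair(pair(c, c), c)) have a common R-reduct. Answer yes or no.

Reduce t₁ = m(pair(c, m(m(pair(pair(pair(b, c), c), c), c, pair(b, b)), b, 0)), c, pair(pair(c, 0), 0)):
1. m(pair(c, m(m(pair(pair(pair(b, c), c), c), c, pair(b, b)), b, 0)), c, pair(pair(c, 0), 0))  →  pair(c, m(m(pair(pair(pair(b, c), c), c), c, pair(b, b)), b, 0))   [R1 at ε]
2. pair(c, m(m(pair(pair(pair(b, c), c), c), c, pair(b, b)), b, 0))  →  pair(c, m(pair(pair(pair(b, c), c), c), b, 0))   [R1 at 2.1]
3. pair(c, m(pair(pair(pair(b, c), c), c), b, 0))  →  pair(c, pair(pair(pair(b, c), c), c))   [R1 at 2]

Reduce t₂ = m(pair(c, pair(m(pair(m(pair(b, c), b, 0), c), b, m(pair(c, b), b, c)), c)), c, pair(pair(c, c), c)):
1. m(pair(c, pair(m(pair(m(pair(b, c), b, 0), c), b, m(pair(c, b), b, c)), c)), c, pair(pair(c, c), c))  →  pair(c, pair(m(pair(m(pair(b, c), b, 0), c), b, m(pair(c, b), b, c)), c))   [R1 at ε]
2. pair(c, pair(m(pair(m(pair(b, c), b, 0), c), b, m(pair(c, b), b, c)), c))  →  pair(c, pair(pair(m(pair(b, c), b, 0), c), c))   [R1 at 2.1]
3. pair(c, pair(pair(m(pair(b, c), b, 0), c), c))  →  pair(c, pair(pair(pair(b, c), c), c))   [R1 at 2.1.1]

yes — NF(t₁) = pair(c, pair(pair(pair(b, c), c), c)), NF(t₂) = pair(c, pair(pair(pair(b, c), c), c))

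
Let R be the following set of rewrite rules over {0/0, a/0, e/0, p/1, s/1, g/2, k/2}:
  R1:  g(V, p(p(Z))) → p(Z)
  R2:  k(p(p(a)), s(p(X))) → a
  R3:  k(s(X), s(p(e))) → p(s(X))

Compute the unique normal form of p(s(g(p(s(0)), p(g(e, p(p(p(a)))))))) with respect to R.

1. p(s(g(p(s(0)), p(g(e, p(p(p(a))))))))  →  p(s(g(p(s(0)), p(p(p(a))))))   [R1 at 1.1.2.1]
2. p(s(g(p(s(0)), p(p(p(a))))))  →  p(s(p(p(a))))   [R1 at 1.1]

p(s(p(p(a))))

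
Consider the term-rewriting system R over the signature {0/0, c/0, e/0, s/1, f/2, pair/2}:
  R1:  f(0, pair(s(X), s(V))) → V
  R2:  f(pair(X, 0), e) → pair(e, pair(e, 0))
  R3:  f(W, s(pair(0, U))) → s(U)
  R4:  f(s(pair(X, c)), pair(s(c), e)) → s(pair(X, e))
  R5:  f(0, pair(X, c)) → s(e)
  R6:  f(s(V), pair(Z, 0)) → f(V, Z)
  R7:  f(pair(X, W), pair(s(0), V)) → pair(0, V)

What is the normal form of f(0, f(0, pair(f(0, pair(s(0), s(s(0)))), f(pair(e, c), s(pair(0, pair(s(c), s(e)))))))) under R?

1. f(0, f(0, pair(f(0, pair(s(0), s(s(0)))), f(pair(e, c), s(pair(0, pair(s(c), s(e))))))))  →  f(0, f(0, pair(s(0), f(pair(e, c), s(pair(0, pair(s(c), s(e))))))))   [R1 at 2.2.1]
2. f(0, f(0, pair(s(0), f(pair(e, c), s(pair(0, pair(s(c), s(e))))))))  →  f(0, f(0, pair(s(0), s(pair(s(c), s(e))))))   [R3 at 2.2.2]
3. f(0, f(0, pair(s(0), s(pair(s(c), s(e))))))  →  f(0, pair(s(c), s(e)))   [R1 at 2]
4. f(0, pair(s(c), s(e)))  →  e   [R1 at ε]

e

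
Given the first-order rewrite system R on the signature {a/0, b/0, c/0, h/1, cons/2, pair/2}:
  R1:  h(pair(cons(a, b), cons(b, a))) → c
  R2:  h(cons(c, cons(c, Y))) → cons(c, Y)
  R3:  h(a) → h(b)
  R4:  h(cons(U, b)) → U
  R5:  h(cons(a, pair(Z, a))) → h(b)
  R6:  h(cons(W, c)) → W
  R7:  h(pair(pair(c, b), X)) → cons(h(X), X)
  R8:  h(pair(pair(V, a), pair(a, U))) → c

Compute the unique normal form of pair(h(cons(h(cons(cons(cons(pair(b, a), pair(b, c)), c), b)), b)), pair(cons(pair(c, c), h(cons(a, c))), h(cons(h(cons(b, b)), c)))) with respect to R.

1. pair(h(cons(h(cons(cons(cons(pair(b, a), pair(b, c)), c), b)), b)), pair(cons(pair(c, c), h(cons(a, c))), h(cons(h(cons(b, b)), c))))  →  pair(h(cons(cons(cons(pair(b, a), pair(b, c)), c), b)), pair(cons(pair(c, c), h(cons(a, c))), h(cons(h(cons(b, b)), c))))   [R4 at 1]
2. pair(h(cons(cons(cons(pair(b, a), pair(b, c)), c), b)), pair(cons(pair(c, c), h(cons(a, c))), h(cons(h(cons(b, b)), c))))  →  pair(cons(cons(pair(b, a), pair(b, c)), c), pair(cons(pair(c, c), h(cons(a, c))), h(cons(h(cons(b, b)), c))))   [R4 at 1]
3. pair(cons(cons(pair(b, a), pair(b, c)), c), pair(cons(pair(c, c), h(cons(a, c))), h(cons(h(cons(b, b)), c))))  →  pair(cons(cons(pair(b, a), pair(b, c)), c), pair(cons(pair(c, c), a), h(cons(h(cons(b, b)), c))))   [R6 at 2.1.2]
4. pair(cons(cons(pair(b, a), pair(b, c)), c), pair(cons(pair(c, c), a), h(cons(h(cons(b, b)), c))))  →  pair(cons(cons(pair(b, a), pair(b, c)), c), pair(cons(pair(c, c), a), h(cons(b, b))))   [R6 at 2.2]
5. pair(cons(cons(pair(b, a), pair(b, c)), c), pair(cons(pair(c, c), a), h(cons(b, b))))  →  pair(cons(cons(pair(b, a), pair(b, c)), c), pair(cons(pair(c, c), a), b))   [R4 at 2.2]

pair(cons(cons(pair(b, a), pair(b, c)), c), pair(cons(pair(c, c), a), b))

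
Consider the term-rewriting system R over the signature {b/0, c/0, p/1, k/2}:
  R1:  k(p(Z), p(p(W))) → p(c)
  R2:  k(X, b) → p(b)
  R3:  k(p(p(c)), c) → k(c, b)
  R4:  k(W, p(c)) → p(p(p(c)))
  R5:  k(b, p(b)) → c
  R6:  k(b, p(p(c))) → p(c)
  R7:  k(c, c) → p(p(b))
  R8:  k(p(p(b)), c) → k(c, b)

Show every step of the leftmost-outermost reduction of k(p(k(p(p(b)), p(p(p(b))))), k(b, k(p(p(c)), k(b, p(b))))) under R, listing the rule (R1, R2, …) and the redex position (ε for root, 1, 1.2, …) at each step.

1. k(p(k(p(p(b)), p(p(p(b))))), k(b, k(p(p(c)), k(b, p(b)))))  →  k(p(p(c)), k(b, k(p(p(c)), k(b, p(b)))))   [R1 at 1.1]
2. k(p(p(c)), k(b, k(p(p(c)), k(b, p(b)))))  →  k(p(p(c)), k(b, k(p(p(c)), c)))   [R5 at 2.2.2]
3. k(p(p(c)), k(b, k(p(p(c)), c)))  →  k(p(p(c)), k(b, k(c, b)))   [R3 at 2.2]
4. k(p(p(c)), k(b, k(c, b)))  →  k(p(p(c)), k(b, p(b)))   [R2 at 2.2]
5. k(p(p(c)), k(b, p(b)))  →  k(p(p(c)), c)   [R5 at 2]
6. k(p(p(c)), c)  →  k(c, b)   [R3 at ε]
7. k(c, b)  →  p(b)   [R2 at ε]

p(b)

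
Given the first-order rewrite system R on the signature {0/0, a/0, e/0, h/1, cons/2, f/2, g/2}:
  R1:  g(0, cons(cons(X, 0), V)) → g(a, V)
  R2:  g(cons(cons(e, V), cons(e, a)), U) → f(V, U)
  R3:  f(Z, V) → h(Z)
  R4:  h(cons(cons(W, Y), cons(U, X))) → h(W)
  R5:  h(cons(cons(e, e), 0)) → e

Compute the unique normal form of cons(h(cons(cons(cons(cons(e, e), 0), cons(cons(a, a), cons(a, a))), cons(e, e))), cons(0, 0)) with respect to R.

cons(e, cons(0, 0))

1. cons(h(cons(cons(cons(cons(e, e), 0), cons(cons(a, a), cons(a, a))), cons(e, e))), cons(0, 0))  →  cons(h(cons(cons(e, e), 0)), cons(0, 0))   [R4 at 1]
2. cons(h(cons(cons(e, e), 0)), cons(0, 0))  →  cons(e, cons(0, 0))   [R5 at 1]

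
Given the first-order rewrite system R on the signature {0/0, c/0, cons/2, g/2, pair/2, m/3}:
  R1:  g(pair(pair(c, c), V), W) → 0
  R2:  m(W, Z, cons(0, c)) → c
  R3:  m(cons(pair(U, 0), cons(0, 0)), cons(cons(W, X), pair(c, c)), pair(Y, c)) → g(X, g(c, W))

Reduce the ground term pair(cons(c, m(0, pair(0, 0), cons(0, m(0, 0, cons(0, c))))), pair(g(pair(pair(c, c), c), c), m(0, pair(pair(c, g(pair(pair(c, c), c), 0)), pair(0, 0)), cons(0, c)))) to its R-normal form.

pair(cons(c, c), pair(0, c))

1. pair(cons(c, m(0, pair(0, 0), cons(0, m(0, 0, cons(0, c))))), pair(g(pair(pair(c, c), c), c), m(0, pair(pair(c, g(pair(pair(c, c), c), 0)), pair(0, 0)), cons(0, c))))  →  pair(cons(c, m(0, pair(0, 0), cons(0, c))), pair(g(pair(pair(c, c), c), c), m(0, pair(pair(c, g(pair(pair(c, c), c), 0)), pair(0, 0)), cons(0, c))))   [R2 at 1.2.3.2]
2. pair(cons(c, m(0, pair(0, 0), cons(0, c))), pair(g(pair(pair(c, c), c), c), m(0, pair(pair(c, g(pair(pair(c, c), c), 0)), pair(0, 0)), cons(0, c))))  →  pair(cons(c, c), pair(g(pair(pair(c, c), c), c), m(0, pair(pair(c, g(pair(pair(c, c), c), 0)), pair(0, 0)), cons(0, c))))   [R2 at 1.2]
3. pair(cons(c, c), pair(g(pair(pair(c, c), c), c), m(0, pair(pair(c, g(pair(pair(c, c), c), 0)), pair(0, 0)), cons(0, c))))  →  pair(cons(c, c), pair(0, m(0, pair(pair(c, g(pair(pair(c, c), c), 0)), pair(0, 0)), cons(0, c))))   [R1 at 2.1]
4. pair(cons(c, c), pair(0, m(0, pair(pair(c, g(pair(pair(c, c), c), 0)), pair(0, 0)), cons(0, c))))  →  pair(cons(c, c), pair(0, c))   [R2 at 2.2]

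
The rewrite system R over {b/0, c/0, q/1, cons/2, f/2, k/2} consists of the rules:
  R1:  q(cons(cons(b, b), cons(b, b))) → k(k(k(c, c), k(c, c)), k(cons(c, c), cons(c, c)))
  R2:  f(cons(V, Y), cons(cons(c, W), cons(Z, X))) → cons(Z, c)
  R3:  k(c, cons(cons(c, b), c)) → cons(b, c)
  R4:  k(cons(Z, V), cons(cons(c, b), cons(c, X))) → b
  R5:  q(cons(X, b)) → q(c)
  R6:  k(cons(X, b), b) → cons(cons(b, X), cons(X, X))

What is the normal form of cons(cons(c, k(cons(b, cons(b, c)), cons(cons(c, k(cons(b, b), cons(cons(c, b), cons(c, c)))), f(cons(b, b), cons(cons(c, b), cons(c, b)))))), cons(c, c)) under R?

1. cons(cons(c, k(cons(b, cons(b, c)), cons(cons(c, k(cons(b, b), cons(cons(c, b), cons(c, c)))), f(cons(b, b), cons(cons(c, b), cons(c, b)))))), cons(c, c))  →  cons(cons(c, k(cons(b, cons(b, c)), cons(cons(c, b), f(cons(b, b), cons(cons(c, b), cons(c, b)))))), cons(c, c))   [R4 at 1.2.2.1.2]
2. cons(cons(c, k(cons(b, cons(b, c)), cons(cons(c, b), f(cons(b, b), cons(cons(c, b), cons(c, b)))))), cons(c, c))  →  cons(cons(c, k(cons(b, cons(b, c)), cons(cons(c, b), cons(c, c)))), cons(c, c))   [R2 at 1.2.2.2]
3. cons(cons(c, k(cons(b, cons(b, c)), cons(cons(c, b), cons(c, c)))), cons(c, c))  →  cons(cons(c, b), cons(c, c))   [R4 at 1.2]

cons(cons(c, b), cons(c, c))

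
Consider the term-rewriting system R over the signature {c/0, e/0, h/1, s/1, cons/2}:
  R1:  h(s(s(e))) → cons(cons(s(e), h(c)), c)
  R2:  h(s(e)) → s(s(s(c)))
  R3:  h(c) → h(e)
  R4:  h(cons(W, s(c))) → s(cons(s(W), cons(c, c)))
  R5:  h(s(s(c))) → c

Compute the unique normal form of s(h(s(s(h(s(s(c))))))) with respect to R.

s(c)

1. s(h(s(s(h(s(s(c)))))))  →  s(h(s(s(c))))   [R5 at 1.1.1.1]
2. s(h(s(s(c))))  →  s(c)   [R5 at 1]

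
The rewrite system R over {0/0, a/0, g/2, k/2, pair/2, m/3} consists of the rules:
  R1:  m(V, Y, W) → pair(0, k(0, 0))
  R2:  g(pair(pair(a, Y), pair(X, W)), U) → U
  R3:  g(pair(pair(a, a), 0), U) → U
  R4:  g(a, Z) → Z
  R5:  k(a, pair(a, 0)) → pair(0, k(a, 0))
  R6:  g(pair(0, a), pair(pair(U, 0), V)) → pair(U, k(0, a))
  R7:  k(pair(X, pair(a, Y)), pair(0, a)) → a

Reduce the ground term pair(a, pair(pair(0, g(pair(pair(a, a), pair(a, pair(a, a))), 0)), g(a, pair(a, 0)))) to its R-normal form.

pair(a, pair(pair(0, 0), pair(a, 0)))

1. pair(a, pair(pair(0, g(pair(pair(a, a), pair(a, pair(a, a))), 0)), g(a, pair(a, 0))))  →  pair(a, pair(pair(0, 0), g(a, pair(a, 0))))   [R2 at 2.1.2]
2. pair(a, pair(pair(0, 0), g(a, pair(a, 0))))  →  pair(a, pair(pair(0, 0), pair(a, 0)))   [R4 at 2.2]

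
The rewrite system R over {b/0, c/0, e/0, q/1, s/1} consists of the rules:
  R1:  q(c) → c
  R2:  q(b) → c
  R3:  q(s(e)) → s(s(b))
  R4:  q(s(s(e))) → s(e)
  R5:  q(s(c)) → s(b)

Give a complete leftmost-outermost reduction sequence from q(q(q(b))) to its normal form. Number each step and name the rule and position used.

1. q(q(q(b)))  →  q(q(c))   [R2 at 1.1]
2. q(q(c))  →  q(c)   [R1 at 1]
3. q(c)  →  c   [R1 at ε]

c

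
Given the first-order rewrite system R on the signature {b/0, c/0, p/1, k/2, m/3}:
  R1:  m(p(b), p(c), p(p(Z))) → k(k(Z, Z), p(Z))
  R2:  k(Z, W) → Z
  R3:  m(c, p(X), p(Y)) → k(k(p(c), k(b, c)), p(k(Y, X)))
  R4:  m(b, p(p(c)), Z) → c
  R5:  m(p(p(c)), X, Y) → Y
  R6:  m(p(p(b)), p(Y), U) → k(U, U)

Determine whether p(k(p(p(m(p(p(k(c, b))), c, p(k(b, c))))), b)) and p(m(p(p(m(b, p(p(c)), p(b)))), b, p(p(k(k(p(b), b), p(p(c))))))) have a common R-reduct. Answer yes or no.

yes — NF(t₁) = p(p(p(p(b)))), NF(t₂) = p(p(p(p(b))))

Reduce t₁ = p(k(p(p(m(p(p(k(c, b))), c, p(k(b, c))))), b)):
1. p(k(p(p(m(p(p(k(c, b))), c, p(k(b, c))))), b))  →  p(p(p(m(p(p(k(c, b))), c, p(k(b, c))))))   [R2 at 1]
2. p(p(p(m(p(p(k(c, b))), c, p(k(b, c))))))  →  p(p(p(m(p(p(c)), c, p(k(b, c))))))   [R2 at 1.1.1.1.1.1]
3. p(p(p(m(p(p(c)), c, p(k(b, c))))))  →  p(p(p(p(k(b, c)))))   [R5 at 1.1.1]
4. p(p(p(p(k(b, c)))))  →  p(p(p(p(b))))   [R2 at 1.1.1.1]

Reduce t₂ = p(m(p(p(m(b, p(p(c)), p(b)))), b, p(p(k(k(p(b), b), p(p(c))))))):
1. p(m(p(p(m(b, p(p(c)), p(b)))), b, p(p(k(k(p(b), b), p(p(c)))))))  →  p(m(p(p(c)), b, p(p(k(k(p(b), b), p(p(c)))))))   [R4 at 1.1.1.1]
2. p(m(p(p(c)), b, p(p(k(k(p(b), b), p(p(c)))))))  →  p(p(p(k(k(p(b), b), p(p(c))))))   [R5 at 1]
3. p(p(p(k(k(p(b), b), p(p(c))))))  →  p(p(p(k(p(b), b))))   [R2 at 1.1.1]
4. p(p(p(k(p(b), b))))  →  p(p(p(p(b))))   [R2 at 1.1.1]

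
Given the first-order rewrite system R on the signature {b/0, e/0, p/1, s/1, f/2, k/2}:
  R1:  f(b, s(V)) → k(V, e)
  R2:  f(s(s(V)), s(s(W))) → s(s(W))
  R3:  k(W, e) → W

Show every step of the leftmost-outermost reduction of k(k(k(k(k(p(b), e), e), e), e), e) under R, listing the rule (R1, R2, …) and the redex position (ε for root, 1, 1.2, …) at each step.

1. k(k(k(k(k(p(b), e), e), e), e), e)  →  k(k(k(k(p(b), e), e), e), e)   [R3 at ε]
2. k(k(k(k(p(b), e), e), e), e)  →  k(k(k(p(b), e), e), e)   [R3 at ε]
3. k(k(k(p(b), e), e), e)  →  k(k(p(b), e), e)   [R3 at ε]
4. k(k(p(b), e), e)  →  k(p(b), e)   [R3 at ε]
5. k(p(b), e)  →  p(b)   [R3 at ε]

p(b)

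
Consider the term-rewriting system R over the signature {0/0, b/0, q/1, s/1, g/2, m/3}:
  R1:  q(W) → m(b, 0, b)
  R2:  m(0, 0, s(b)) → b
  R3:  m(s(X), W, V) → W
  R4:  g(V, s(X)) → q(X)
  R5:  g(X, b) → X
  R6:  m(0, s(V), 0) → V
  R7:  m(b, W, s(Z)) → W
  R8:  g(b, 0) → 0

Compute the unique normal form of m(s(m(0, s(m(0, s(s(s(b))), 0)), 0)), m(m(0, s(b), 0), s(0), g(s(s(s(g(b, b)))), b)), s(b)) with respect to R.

s(0)

1. m(s(m(0, s(m(0, s(s(s(b))), 0)), 0)), m(m(0, s(b), 0), s(0), g(s(s(s(g(b, b)))), b)), s(b))  →  m(m(0, s(b), 0), s(0), g(s(s(s(g(b, b)))), b))   [R3 at ε]
2. m(m(0, s(b), 0), s(0), g(s(s(s(g(b, b)))), b))  →  m(b, s(0), g(s(s(s(g(b, b)))), b))   [R6 at 1]
3. m(b, s(0), g(s(s(s(g(b, b)))), b))  →  m(b, s(0), s(s(s(g(b, b)))))   [R5 at 3]
4. m(b, s(0), s(s(s(g(b, b)))))  →  s(0)   [R7 at ε]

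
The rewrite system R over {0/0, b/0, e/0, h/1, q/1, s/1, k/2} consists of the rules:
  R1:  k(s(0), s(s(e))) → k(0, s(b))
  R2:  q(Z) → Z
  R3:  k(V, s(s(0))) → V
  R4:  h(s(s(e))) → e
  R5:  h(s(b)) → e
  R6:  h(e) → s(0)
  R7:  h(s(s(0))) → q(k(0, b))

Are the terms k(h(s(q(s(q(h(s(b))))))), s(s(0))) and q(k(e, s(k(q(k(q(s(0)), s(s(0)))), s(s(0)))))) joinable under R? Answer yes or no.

Reduce t₁ = k(h(s(q(s(q(h(s(b))))))), s(s(0))):
1. k(h(s(q(s(q(h(s(b))))))), s(s(0)))  →  h(s(q(s(q(h(s(b)))))))   [R3 at ε]
2. h(s(q(s(q(h(s(b)))))))  →  h(s(s(q(h(s(b))))))   [R2 at 1.1]
3. h(s(s(q(h(s(b))))))  →  h(s(s(h(s(b)))))   [R2 at 1.1.1]
4. h(s(s(h(s(b)))))  →  h(s(s(e)))   [R5 at 1.1.1]
5. h(s(s(e)))  →  e   [R4 at ε]

Reduce t₂ = q(k(e, s(k(q(k(q(s(0)), s(s(0)))), s(s(0)))))):
1. q(k(e, s(k(q(k(q(s(0)), s(s(0)))), s(s(0))))))  →  k(e, s(k(q(k(q(s(0)), s(s(0)))), s(s(0)))))   [R2 at ε]
2. k(e, s(k(q(k(q(s(0)), s(s(0)))), s(s(0)))))  →  k(e, s(q(k(q(s(0)), s(s(0))))))   [R3 at 2.1]
3. k(e, s(q(k(q(s(0)), s(s(0))))))  →  k(e, s(k(q(s(0)), s(s(0)))))   [R2 at 2.1]
4. k(e, s(k(q(s(0)), s(s(0)))))  →  k(e, s(q(s(0))))   [R3 at 2.1]
5. k(e, s(q(s(0))))  →  k(e, s(s(0)))   [R2 at 2.1]
6. k(e, s(s(0)))  →  e   [R3 at ε]

yes — NF(t₁) = e, NF(t₂) = e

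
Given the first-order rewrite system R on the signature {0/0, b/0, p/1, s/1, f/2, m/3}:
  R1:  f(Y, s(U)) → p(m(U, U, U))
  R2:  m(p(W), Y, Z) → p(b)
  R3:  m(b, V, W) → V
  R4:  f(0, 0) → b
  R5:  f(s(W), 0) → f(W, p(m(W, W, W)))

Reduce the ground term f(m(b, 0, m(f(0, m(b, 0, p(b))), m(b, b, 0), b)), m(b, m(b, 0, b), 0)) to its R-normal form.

1. f(m(b, 0, m(f(0, m(b, 0, p(b))), m(b, b, 0), b)), m(b, m(b, 0, b), 0))  →  f(0, m(b, m(b, 0, b), 0))   [R3 at 1]
2. f(0, m(b, m(b, 0, b), 0))  →  f(0, m(b, 0, b))   [R3 at 2]
3. f(0, m(b, 0, b))  →  f(0, 0)   [R3 at 2]
4. f(0, 0)  →  b   [R4 at ε]

b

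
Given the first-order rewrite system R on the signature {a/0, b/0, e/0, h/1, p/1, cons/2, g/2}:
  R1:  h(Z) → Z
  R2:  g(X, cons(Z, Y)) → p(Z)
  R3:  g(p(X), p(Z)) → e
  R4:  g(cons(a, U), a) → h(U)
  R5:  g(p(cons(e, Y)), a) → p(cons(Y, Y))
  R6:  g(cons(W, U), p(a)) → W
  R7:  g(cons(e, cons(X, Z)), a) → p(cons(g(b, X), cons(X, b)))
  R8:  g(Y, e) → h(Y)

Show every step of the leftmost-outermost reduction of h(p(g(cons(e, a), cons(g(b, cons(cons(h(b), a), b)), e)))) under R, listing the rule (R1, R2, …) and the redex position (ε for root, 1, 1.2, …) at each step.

p(p(p(cons(b, a))))

1. h(p(g(cons(e, a), cons(g(b, cons(cons(h(b), a), b)), e))))  →  p(g(cons(e, a), cons(g(b, cons(cons(h(b), a), b)), e)))   [R1 at ε]
2. p(g(cons(e, a), cons(g(b, cons(cons(h(b), a), b)), e)))  →  p(p(g(b, cons(cons(h(b), a), b))))   [R2 at 1]
3. p(p(g(b, cons(cons(h(b), a), b))))  →  p(p(p(cons(h(b), a))))   [R2 at 1.1]
4. p(p(p(cons(h(b), a))))  →  p(p(p(cons(b, a))))   [R1 at 1.1.1.1]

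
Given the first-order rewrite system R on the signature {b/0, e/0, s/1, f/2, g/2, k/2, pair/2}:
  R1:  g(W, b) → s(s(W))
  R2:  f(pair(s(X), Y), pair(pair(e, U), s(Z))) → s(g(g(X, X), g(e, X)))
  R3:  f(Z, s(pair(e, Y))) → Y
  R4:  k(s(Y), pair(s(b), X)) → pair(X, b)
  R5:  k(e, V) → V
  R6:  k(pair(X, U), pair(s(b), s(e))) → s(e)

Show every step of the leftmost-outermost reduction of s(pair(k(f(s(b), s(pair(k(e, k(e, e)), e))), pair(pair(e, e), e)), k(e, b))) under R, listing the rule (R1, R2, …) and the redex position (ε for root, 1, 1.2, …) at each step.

1. s(pair(k(f(s(b), s(pair(k(e, k(e, e)), e))), pair(pair(e, e), e)), k(e, b)))  →  s(pair(k(f(s(b), s(pair(k(e, e), e))), pair(pair(e, e), e)), k(e, b)))   [R5 at 1.1.1.2.1.1]
2. s(pair(k(f(s(b), s(pair(k(e, e), e))), pair(pair(e, e), e)), k(e, b)))  →  s(pair(k(f(s(b), s(pair(e, e))), pair(pair(e, e), e)), k(e, b)))   [R5 at 1.1.1.2.1.1]
3. s(pair(k(f(s(b), s(pair(e, e))), pair(pair(e, e), e)), k(e, b)))  →  s(pair(k(e, pair(pair(e, e), e)), k(e, b)))   [R3 at 1.1.1]
4. s(pair(k(e, pair(pair(e, e), e)), k(e, b)))  →  s(pair(pair(pair(e, e), e), k(e, b)))   [R5 at 1.1]
5. s(pair(pair(pair(e, e), e), k(e, b)))  →  s(pair(pair(pair(e, e), e), b))   [R5 at 1.2]

s(pair(pair(pair(e, e), e), b))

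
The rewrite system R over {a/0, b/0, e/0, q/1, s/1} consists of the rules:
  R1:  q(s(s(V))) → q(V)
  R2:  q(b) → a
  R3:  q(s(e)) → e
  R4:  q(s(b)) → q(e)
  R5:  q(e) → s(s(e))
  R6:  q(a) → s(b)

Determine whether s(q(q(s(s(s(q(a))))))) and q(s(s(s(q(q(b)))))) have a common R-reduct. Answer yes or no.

no — NF(t₁) = s(s(b)), NF(t₂) = a

Reduce t₁ = s(q(q(s(s(s(q(a))))))):
1. s(q(q(s(s(s(q(a)))))))  →  s(q(q(s(q(a)))))   [R1 at 1.1]
2. s(q(q(s(q(a)))))  →  s(q(q(s(s(b)))))   [R6 at 1.1.1.1]
3. s(q(q(s(s(b)))))  →  s(q(q(b)))   [R1 at 1.1]
4. s(q(q(b)))  →  s(q(a))   [R2 at 1.1]
5. s(q(a))  →  s(s(b))   [R6 at 1]

Reduce t₂ = q(s(s(s(q(q(b)))))):
1. q(s(s(s(q(q(b))))))  →  q(s(q(q(b))))   [R1 at ε]
2. q(s(q(q(b))))  →  q(s(q(a)))   [R2 at 1.1.1]
3. q(s(q(a)))  →  q(s(s(b)))   [R6 at 1.1]
4. q(s(s(b)))  →  q(b)   [R1 at ε]
5. q(b)  →  a   [R2 at ε]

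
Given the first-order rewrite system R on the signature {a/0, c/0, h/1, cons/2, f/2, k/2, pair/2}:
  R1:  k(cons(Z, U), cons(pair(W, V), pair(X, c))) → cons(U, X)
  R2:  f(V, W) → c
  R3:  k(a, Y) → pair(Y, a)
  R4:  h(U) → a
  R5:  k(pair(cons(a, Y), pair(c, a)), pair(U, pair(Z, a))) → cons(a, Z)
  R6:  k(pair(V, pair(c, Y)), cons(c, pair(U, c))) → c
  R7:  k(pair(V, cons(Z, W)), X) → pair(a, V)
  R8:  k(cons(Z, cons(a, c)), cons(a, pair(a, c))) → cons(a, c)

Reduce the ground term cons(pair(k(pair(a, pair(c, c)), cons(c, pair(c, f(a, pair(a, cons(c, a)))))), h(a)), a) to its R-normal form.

cons(pair(c, a), a)

1. cons(pair(k(pair(a, pair(c, c)), cons(c, pair(c, f(a, pair(a, cons(c, a)))))), h(a)), a)  →  cons(pair(k(pair(a, pair(c, c)), cons(c, pair(c, c))), h(a)), a)   [R2 at 1.1.2.2.2]
2. cons(pair(k(pair(a, pair(c, c)), cons(c, pair(c, c))), h(a)), a)  →  cons(pair(c, h(a)), a)   [R6 at 1.1]
3. cons(pair(c, h(a)), a)  →  cons(pair(c, a), a)   [R4 at 1.2]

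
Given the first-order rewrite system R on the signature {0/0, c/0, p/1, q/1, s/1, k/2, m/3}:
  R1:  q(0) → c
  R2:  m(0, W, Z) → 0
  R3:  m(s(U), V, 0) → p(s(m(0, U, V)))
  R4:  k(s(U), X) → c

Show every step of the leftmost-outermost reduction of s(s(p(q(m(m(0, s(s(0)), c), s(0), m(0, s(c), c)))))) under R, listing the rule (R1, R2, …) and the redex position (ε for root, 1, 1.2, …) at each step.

1. s(s(p(q(m(m(0, s(s(0)), c), s(0), m(0, s(c), c))))))  →  s(s(p(q(m(0, s(0), m(0, s(c), c))))))   [R2 at 1.1.1.1.1]
2. s(s(p(q(m(0, s(0), m(0, s(c), c))))))  →  s(s(p(q(0))))   [R2 at 1.1.1.1]
3. s(s(p(q(0))))  →  s(s(p(c)))   [R1 at 1.1.1]

s(s(p(c)))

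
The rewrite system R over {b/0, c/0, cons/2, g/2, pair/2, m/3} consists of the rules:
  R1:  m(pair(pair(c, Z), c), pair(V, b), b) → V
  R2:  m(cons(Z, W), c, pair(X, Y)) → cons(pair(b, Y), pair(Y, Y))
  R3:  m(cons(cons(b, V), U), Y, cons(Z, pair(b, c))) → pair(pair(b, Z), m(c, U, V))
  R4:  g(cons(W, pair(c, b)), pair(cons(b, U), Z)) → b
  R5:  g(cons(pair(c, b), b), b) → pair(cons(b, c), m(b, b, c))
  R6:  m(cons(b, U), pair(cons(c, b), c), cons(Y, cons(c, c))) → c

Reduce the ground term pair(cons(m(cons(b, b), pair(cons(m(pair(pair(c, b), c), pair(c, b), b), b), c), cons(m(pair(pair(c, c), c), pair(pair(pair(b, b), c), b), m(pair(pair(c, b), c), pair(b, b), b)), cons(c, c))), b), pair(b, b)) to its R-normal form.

pair(cons(c, b), pair(b, b))

1. pair(cons(m(cons(b, b), pair(cons(m(pair(pair(c, b), c), pair(c, b), b), b), c), cons(m(pair(pair(c, c), c), pair(pair(pair(b, b), c), b), m(pair(pair(c, b), c), pair(b, b), b)), cons(c, c))), b), pair(b, b))  →  pair(cons(m(cons(b, b), pair(cons(c, b), c), cons(m(pair(pair(c, c), c), pair(pair(pair(b, b), c), b), m(pair(pair(c, b), c), pair(b, b), b)), cons(c, c))), b), pair(b, b))   [R1 at 1.1.2.1.1]
2. pair(cons(m(cons(b, b), pair(cons(c, b), c), cons(m(pair(pair(c, c), c), pair(pair(pair(b, b), c), b), m(pair(pair(c, b), c), pair(b, b), b)), cons(c, c))), b), pair(b, b))  →  pair(cons(c, b), pair(b, b))   [R6 at 1.1]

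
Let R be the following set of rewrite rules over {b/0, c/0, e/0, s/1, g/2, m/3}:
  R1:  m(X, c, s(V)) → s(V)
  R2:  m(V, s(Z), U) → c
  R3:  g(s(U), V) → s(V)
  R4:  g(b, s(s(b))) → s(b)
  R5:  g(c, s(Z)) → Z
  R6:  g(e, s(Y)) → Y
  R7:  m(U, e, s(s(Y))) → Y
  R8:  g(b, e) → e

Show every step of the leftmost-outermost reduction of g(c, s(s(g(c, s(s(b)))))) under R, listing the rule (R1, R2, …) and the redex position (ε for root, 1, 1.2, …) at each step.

s(s(b))

1. g(c, s(s(g(c, s(s(b))))))  →  s(g(c, s(s(b))))   [R5 at ε]
2. s(g(c, s(s(b))))  →  s(s(b))   [R5 at 1]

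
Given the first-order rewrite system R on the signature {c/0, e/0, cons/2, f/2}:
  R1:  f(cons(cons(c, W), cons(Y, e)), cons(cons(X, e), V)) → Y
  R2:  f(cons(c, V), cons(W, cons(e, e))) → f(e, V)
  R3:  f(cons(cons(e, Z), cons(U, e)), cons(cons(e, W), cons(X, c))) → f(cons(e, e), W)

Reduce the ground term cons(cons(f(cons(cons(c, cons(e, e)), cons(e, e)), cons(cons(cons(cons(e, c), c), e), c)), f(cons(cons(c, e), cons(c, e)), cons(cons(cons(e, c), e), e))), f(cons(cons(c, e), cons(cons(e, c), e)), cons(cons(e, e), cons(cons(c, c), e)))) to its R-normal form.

1. cons(cons(f(cons(cons(c, cons(e, e)), cons(e, e)), cons(cons(cons(cons(e, c), c), e), c)), f(cons(cons(c, e), cons(c, e)), cons(cons(cons(e, c), e), e))), f(cons(cons(c, e), cons(cons(e, c), e)), cons(cons(e, e), cons(cons(c, c), e))))  →  cons(cons(e, f(cons(cons(c, e), cons(c, e)), cons(cons(cons(e, c), e), e))), f(cons(cons(c, e), cons(cons(e, c), e)), cons(cons(e, e), cons(cons(c, c), e))))   [R1 at 1.1]
2. cons(cons(e, f(cons(cons(c, e), cons(c, e)), cons(cons(cons(e, c), e), e))), f(cons(cons(c, e), cons(cons(e, c), e)), cons(cons(e, e), cons(cons(c, c), e))))  →  cons(cons(e, c), f(cons(cons(c, e), cons(cons(e, c), e)), cons(cons(e, e), cons(cons(c, c), e))))   [R1 at 1.2]
3. cons(cons(e, c), f(cons(cons(c, e), cons(cons(e, c), e)), cons(cons(e, e), cons(cons(c, c), e))))  →  cons(cons(e, c), cons(e, c))   [R1 at 2]

cons(cons(e, c), cons(e, c))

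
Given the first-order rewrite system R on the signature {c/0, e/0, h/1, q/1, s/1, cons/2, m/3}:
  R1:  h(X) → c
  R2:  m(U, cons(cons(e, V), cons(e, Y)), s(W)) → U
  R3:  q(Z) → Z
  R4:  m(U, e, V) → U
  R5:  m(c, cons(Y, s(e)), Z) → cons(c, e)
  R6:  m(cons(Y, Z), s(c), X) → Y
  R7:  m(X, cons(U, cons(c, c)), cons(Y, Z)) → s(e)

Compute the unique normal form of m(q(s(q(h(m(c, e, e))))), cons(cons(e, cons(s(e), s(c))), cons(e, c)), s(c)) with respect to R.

1. m(q(s(q(h(m(c, e, e))))), cons(cons(e, cons(s(e), s(c))), cons(e, c)), s(c))  →  q(s(q(h(m(c, e, e)))))   [R2 at ε]
2. q(s(q(h(m(c, e, e)))))  →  s(q(h(m(c, e, e))))   [R3 at ε]
3. s(q(h(m(c, e, e))))  →  s(h(m(c, e, e)))   [R3 at 1]
4. s(h(m(c, e, e)))  →  s(c)   [R1 at 1]

s(c)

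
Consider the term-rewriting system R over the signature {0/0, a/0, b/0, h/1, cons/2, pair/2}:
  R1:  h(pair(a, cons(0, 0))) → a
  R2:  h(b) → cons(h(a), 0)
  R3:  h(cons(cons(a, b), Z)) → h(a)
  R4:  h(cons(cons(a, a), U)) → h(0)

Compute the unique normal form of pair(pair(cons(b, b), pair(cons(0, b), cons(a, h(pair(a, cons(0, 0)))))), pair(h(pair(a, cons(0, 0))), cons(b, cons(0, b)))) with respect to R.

1. pair(pair(cons(b, b), pair(cons(0, b), cons(a, h(pair(a, cons(0, 0)))))), pair(h(pair(a, cons(0, 0))), cons(b, cons(0, b))))  →  pair(pair(cons(b, b), pair(cons(0, b), cons(a, a))), pair(h(pair(a, cons(0, 0))), cons(b, cons(0, b))))   [R1 at 1.2.2.2]
2. pair(pair(cons(b, b), pair(cons(0, b), cons(a, a))), pair(h(pair(a, cons(0, 0))), cons(b, cons(0, b))))  →  pair(pair(cons(b, b), pair(cons(0, b), cons(a, a))), pair(a, cons(b, cons(0, b))))   [R1 at 2.1]

pair(pair(cons(b, b), pair(cons(0, b), cons(a, a))), pair(a, cons(b, cons(0, b))))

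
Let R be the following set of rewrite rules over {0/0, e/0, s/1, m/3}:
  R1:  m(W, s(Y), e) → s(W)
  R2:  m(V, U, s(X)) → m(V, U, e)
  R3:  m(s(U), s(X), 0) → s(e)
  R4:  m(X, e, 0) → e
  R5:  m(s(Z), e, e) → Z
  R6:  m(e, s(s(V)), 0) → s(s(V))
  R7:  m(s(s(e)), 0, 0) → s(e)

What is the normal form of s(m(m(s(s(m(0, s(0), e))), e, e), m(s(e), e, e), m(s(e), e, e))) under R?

s(s(0))

1. s(m(m(s(s(m(0, s(0), e))), e, e), m(s(e), e, e), m(s(e), e, e)))  →  s(m(s(m(0, s(0), e)), m(s(e), e, e), m(s(e), e, e)))   [R5 at 1.1]
2. s(m(s(m(0, s(0), e)), m(s(e), e, e), m(s(e), e, e)))  →  s(m(s(s(0)), m(s(e), e, e), m(s(e), e, e)))   [R1 at 1.1.1]
3. s(m(s(s(0)), m(s(e), e, e), m(s(e), e, e)))  →  s(m(s(s(0)), e, m(s(e), e, e)))   [R5 at 1.2]
4. s(m(s(s(0)), e, m(s(e), e, e)))  →  s(m(s(s(0)), e, e))   [R5 at 1.3]
5. s(m(s(s(0)), e, e))  →  s(s(0))   [R5 at 1]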